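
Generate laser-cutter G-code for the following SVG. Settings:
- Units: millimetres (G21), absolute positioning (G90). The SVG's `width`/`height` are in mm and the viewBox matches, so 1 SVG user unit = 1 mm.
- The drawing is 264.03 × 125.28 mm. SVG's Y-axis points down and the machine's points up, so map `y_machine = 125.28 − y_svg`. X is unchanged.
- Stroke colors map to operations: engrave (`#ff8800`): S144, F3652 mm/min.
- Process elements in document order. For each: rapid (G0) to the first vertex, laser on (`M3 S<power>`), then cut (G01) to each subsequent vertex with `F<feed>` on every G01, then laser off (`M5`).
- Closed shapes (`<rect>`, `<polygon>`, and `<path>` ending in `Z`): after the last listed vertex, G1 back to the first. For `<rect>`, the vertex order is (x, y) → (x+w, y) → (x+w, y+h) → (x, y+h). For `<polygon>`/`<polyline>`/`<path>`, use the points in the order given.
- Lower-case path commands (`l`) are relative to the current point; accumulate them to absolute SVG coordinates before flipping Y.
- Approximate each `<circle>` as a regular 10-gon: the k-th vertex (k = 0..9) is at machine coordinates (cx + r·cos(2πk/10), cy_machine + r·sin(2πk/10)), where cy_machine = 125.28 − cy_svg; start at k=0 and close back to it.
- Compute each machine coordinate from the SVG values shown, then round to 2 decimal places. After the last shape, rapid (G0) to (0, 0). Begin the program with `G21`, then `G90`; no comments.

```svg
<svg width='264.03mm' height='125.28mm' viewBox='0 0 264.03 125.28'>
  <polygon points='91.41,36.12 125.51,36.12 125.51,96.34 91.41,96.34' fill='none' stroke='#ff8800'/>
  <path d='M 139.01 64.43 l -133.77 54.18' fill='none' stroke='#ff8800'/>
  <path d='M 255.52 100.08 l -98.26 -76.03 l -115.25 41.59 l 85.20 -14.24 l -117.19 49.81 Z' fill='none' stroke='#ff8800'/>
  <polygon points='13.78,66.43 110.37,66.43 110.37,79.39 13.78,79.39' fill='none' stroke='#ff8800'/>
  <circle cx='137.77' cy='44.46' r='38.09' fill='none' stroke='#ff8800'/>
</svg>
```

Since the viewBox matches the mm dimensions, user units are millimetres directly. The only transform is the Y-flip y_m = 125.28 − y_svg.

Shape 1 is a rectangle drawn with `<polygon>`. Its stroke #ff8800 means engrave at S144, F3652. After flipping Y the toolpath is (91.41,89.16) → (125.51,89.16) → (125.51,28.94) → (91.41,28.94) → (91.41,89.16), returning to the start.

Shape 2 is a line segment drawn with `<path>`. Its stroke #ff8800 means engrave at S144, F3652. After flipping Y the toolpath is (139.01,60.85) → (5.24,6.67).

Shape 3 is a closed polygon drawn with `<path>`. Its stroke #ff8800 means engrave at S144, F3652. After flipping Y the toolpath is (255.52,25.20) → (157.26,101.23) → (42.01,59.64) → (127.21,73.88) → (10.02,24.07) → (255.52,25.20), returning to the start.

Shape 4 is a rectangle drawn with `<polygon>`. Its stroke #ff8800 means engrave at S144, F3652. After flipping Y the toolpath is (13.78,58.85) → (110.37,58.85) → (110.37,45.89) → (13.78,45.89) → (13.78,58.85), returning to the start.

Shape 5 is a circle drawn with `<circle>`. Its stroke #ff8800 means engrave at S144, F3652. After flipping Y the toolpath is (175.86,80.82) → (168.59,103.21) → (149.54,117.05) → (126.00,117.05) → (106.95,103.21) → (99.68,80.82) → (106.95,58.43) → (126.00,44.59) → (149.54,44.59) → (168.59,58.43) → (175.86,80.82), returning to the start.

G21
G90
G0 X91.41 Y89.16
M3 S144
G01 X125.51 Y89.16 F3652
G01 X125.51 Y28.94 F3652
G01 X91.41 Y28.94 F3652
G01 X91.41 Y89.16 F3652
M5
G0 X139.01 Y60.85
M3 S144
G01 X5.24 Y6.67 F3652
M5
G0 X255.52 Y25.20
M3 S144
G01 X157.26 Y101.23 F3652
G01 X42.01 Y59.64 F3652
G01 X127.21 Y73.88 F3652
G01 X10.02 Y24.07 F3652
G01 X255.52 Y25.20 F3652
M5
G0 X13.78 Y58.85
M3 S144
G01 X110.37 Y58.85 F3652
G01 X110.37 Y45.89 F3652
G01 X13.78 Y45.89 F3652
G01 X13.78 Y58.85 F3652
M5
G0 X175.86 Y80.82
M3 S144
G01 X168.59 Y103.21 F3652
G01 X149.54 Y117.05 F3652
G01 X126.00 Y117.05 F3652
G01 X106.95 Y103.21 F3652
G01 X99.68 Y80.82 F3652
G01 X106.95 Y58.43 F3652
G01 X126.00 Y44.59 F3652
G01 X149.54 Y44.59 F3652
G01 X168.59 Y58.43 F3652
G01 X175.86 Y80.82 F3652
M5
G0 X0.00 Y0.00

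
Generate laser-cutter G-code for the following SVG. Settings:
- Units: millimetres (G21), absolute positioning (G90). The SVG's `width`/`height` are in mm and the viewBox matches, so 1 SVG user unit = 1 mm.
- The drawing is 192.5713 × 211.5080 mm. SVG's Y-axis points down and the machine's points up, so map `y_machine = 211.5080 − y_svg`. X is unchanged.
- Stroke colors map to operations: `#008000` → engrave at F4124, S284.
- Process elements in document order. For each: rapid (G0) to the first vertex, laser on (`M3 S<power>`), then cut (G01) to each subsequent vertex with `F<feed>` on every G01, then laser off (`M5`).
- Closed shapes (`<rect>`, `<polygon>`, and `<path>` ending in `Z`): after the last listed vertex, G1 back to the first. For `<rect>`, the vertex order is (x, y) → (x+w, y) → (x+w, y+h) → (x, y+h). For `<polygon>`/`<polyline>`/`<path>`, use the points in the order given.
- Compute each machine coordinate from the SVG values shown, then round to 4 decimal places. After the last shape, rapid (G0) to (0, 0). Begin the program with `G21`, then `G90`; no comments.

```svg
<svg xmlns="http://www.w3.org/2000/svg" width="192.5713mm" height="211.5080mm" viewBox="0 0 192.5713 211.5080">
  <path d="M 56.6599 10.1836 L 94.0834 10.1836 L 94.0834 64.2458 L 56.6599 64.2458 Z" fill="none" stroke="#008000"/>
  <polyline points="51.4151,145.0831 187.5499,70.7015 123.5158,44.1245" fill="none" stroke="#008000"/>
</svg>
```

1 u = 1 mm; y_m = 211.5080 − y.

[1] `<path>` rectangle, #008000→engrave S284 F4124: (56.6599,201.3244) → (94.0834,201.3244) → (94.0834,147.2622) → (56.6599,147.2622) → (56.6599,201.3244) (closed)

[2] `<polyline>` open polyline, #008000→engrave S284 F4124: (51.4151,66.4249) → (187.5499,140.8065) → (123.5158,167.3835)

G21
G90
G0 X56.6599 Y201.3244
M3 S284
G01 X94.0834 Y201.3244 F4124
G01 X94.0834 Y147.2622 F4124
G01 X56.6599 Y147.2622 F4124
G01 X56.6599 Y201.3244 F4124
M5
G0 X51.4151 Y66.4249
M3 S284
G01 X187.5499 Y140.8065 F4124
G01 X123.5158 Y167.3835 F4124
M5
G0 X0.0000 Y0.0000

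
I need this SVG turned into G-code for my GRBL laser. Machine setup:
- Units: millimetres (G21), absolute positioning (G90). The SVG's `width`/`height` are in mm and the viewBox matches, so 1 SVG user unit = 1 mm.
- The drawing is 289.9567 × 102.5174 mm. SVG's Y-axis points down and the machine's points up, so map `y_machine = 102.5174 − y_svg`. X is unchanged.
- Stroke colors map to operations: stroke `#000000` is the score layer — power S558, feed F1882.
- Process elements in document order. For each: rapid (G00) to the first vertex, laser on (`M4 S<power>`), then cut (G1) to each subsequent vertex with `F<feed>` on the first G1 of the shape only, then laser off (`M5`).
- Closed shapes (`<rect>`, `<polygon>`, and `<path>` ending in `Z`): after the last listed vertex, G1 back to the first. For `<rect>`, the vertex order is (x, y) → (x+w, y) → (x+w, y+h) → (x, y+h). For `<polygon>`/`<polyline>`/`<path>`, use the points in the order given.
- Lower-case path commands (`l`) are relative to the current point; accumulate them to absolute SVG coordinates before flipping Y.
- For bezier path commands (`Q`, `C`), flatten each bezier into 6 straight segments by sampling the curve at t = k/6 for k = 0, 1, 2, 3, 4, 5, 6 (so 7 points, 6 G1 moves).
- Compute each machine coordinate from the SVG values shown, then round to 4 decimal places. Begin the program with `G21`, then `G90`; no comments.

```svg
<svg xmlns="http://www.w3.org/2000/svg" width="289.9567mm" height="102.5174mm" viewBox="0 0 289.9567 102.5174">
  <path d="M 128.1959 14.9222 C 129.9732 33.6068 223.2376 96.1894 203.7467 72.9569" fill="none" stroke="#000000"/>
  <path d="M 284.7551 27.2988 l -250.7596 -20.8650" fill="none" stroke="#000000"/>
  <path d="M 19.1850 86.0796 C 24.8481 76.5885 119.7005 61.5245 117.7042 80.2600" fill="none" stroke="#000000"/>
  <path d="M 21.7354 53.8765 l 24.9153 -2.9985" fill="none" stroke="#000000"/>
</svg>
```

Since the viewBox matches the mm dimensions, user units are millimetres directly. The only transform is the Y-flip y_m = 102.5174 − y_svg.

Shape 1 is a cubic bezier drawn with `<path>`. Its stroke #000000 means score at S558, F1882. After flipping Y the toolpath is (128.1959,87.5952) → (135.7629,75.1953) → (152.9044,59.0821) → (173.9469,42.8589) → (193.2170,30.1288) → (205.0414,24.4950) → (203.7467,29.5605).

Shape 2 is a line segment drawn with `<path>`. Its stroke #000000 means score at S558, F1882. After flipping Y the toolpath is (284.7551,75.2186) → (33.9955,96.0836).

Shape 3 is a cubic bezier drawn with `<path>`. Its stroke #000000 means score at S558, F1882. After flipping Y the toolpath is (19.1850,16.4378) → (28.5877,21.4655) → (47.6876,26.3283) → (71.3169,29.9326) → (94.3079,31.1846) → (111.4929,28.9908) → (117.7042,22.2574).

Shape 4 is a line segment drawn with `<path>`. Its stroke #000000 means score at S558, F1882. After flipping Y the toolpath is (21.7354,48.6409) → (46.6507,51.6394).

G21
G90
G00 X128.1959 Y87.5952
M4 S558
G1 X135.7629 Y75.1953 F1882
G1 X152.9044 Y59.0821
G1 X173.9469 Y42.8589
G1 X193.2170 Y30.1288
G1 X205.0414 Y24.4950
G1 X203.7467 Y29.5605
M5
G00 X284.7551 Y75.2186
M4 S558
G1 X33.9955 Y96.0836 F1882
M5
G00 X19.1850 Y16.4378
M4 S558
G1 X28.5877 Y21.4655 F1882
G1 X47.6876 Y26.3283
G1 X71.3169 Y29.9326
G1 X94.3079 Y31.1846
G1 X111.4929 Y28.9908
G1 X117.7042 Y22.2574
M5
G00 X21.7354 Y48.6409
M4 S558
G1 X46.6507 Y51.6394 F1882
M5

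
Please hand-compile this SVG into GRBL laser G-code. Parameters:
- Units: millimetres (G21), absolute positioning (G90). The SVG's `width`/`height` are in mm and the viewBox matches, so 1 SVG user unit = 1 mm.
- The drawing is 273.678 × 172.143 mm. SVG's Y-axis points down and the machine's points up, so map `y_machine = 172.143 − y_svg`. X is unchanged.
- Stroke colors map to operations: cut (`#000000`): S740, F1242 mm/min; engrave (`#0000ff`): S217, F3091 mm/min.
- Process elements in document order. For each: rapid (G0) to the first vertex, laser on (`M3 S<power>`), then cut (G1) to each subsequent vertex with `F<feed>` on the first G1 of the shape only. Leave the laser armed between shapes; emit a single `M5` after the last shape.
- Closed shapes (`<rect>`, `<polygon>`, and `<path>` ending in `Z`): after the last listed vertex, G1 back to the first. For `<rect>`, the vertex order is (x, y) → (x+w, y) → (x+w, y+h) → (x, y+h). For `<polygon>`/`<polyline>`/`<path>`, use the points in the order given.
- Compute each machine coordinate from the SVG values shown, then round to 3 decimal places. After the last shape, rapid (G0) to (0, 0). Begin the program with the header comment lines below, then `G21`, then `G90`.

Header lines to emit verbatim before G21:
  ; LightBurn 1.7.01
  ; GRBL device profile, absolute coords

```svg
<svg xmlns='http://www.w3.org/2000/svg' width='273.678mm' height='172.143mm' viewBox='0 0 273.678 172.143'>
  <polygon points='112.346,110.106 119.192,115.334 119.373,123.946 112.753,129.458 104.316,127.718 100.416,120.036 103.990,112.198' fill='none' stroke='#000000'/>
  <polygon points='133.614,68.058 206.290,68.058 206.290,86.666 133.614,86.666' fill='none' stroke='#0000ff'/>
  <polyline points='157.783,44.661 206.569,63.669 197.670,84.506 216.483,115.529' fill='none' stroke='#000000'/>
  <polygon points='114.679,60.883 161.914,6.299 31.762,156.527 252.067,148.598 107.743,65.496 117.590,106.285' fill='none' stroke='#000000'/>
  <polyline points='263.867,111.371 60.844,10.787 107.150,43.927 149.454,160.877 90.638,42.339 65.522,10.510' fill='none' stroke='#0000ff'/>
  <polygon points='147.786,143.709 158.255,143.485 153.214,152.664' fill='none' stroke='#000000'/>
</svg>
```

1 u = 1 mm; y_m = 172.143 − y.

[1] `<polygon>` regular polygon, #000000→cut S740 F1242: (112.346,62.037) → (119.192,56.809) → (119.373,48.197) → (112.753,42.685) → (104.316,44.425) → (100.416,52.107) → (103.990,59.945) → (112.346,62.037) (closed)

[2] `<polygon>` rectangle, #0000ff→engrave S217 F3091: (133.614,104.085) → (206.290,104.085) → (206.290,85.477) → (133.614,85.477) → (133.614,104.085) (closed)

[3] `<polyline>` open polyline, #000000→cut S740 F1242: (157.783,127.482) → (206.569,108.474) → (197.670,87.637) → (216.483,56.614)

[4] `<polygon>` closed polygon, #000000→cut S740 F1242: (114.679,111.260) → (161.914,165.844) → (31.762,15.616) → (252.067,23.545) → (107.743,106.647) → (117.590,65.858) → (114.679,111.260) (closed)

[5] `<polyline>` open polyline, #0000ff→engrave S217 F3091: (263.867,60.772) → (60.844,161.356) → (107.150,128.216) → (149.454,11.266) → (90.638,129.804) → (65.522,161.633)

[6] `<polygon>` regular polygon, #000000→cut S740 F1242: (147.786,28.434) → (158.255,28.658) → (153.214,19.479) → (147.786,28.434) (closed)

; LightBurn 1.7.01
; GRBL device profile, absolute coords
G21
G90
G0 X112.346 Y62.037
M3 S740
G1 X119.192 Y56.809 F1242
G1 X119.373 Y48.197
G1 X112.753 Y42.685
G1 X104.316 Y44.425
G1 X100.416 Y52.107
G1 X103.990 Y59.945
G1 X112.346 Y62.037
G0 X133.614 Y104.085
M3 S217
G1 X206.290 Y104.085 F3091
G1 X206.290 Y85.477
G1 X133.614 Y85.477
G1 X133.614 Y104.085
G0 X157.783 Y127.482
M3 S740
G1 X206.569 Y108.474 F1242
G1 X197.670 Y87.637
G1 X216.483 Y56.614
G0 X114.679 Y111.260
M3 S740
G1 X161.914 Y165.844 F1242
G1 X31.762 Y15.616
G1 X252.067 Y23.545
G1 X107.743 Y106.647
G1 X117.590 Y65.858
G1 X114.679 Y111.260
G0 X263.867 Y60.772
M3 S217
G1 X60.844 Y161.356 F3091
G1 X107.150 Y128.216
G1 X149.454 Y11.266
G1 X90.638 Y129.804
G1 X65.522 Y161.633
G0 X147.786 Y28.434
M3 S740
G1 X158.255 Y28.658 F1242
G1 X153.214 Y19.479
G1 X147.786 Y28.434
M5
G0 X0.000 Y0.000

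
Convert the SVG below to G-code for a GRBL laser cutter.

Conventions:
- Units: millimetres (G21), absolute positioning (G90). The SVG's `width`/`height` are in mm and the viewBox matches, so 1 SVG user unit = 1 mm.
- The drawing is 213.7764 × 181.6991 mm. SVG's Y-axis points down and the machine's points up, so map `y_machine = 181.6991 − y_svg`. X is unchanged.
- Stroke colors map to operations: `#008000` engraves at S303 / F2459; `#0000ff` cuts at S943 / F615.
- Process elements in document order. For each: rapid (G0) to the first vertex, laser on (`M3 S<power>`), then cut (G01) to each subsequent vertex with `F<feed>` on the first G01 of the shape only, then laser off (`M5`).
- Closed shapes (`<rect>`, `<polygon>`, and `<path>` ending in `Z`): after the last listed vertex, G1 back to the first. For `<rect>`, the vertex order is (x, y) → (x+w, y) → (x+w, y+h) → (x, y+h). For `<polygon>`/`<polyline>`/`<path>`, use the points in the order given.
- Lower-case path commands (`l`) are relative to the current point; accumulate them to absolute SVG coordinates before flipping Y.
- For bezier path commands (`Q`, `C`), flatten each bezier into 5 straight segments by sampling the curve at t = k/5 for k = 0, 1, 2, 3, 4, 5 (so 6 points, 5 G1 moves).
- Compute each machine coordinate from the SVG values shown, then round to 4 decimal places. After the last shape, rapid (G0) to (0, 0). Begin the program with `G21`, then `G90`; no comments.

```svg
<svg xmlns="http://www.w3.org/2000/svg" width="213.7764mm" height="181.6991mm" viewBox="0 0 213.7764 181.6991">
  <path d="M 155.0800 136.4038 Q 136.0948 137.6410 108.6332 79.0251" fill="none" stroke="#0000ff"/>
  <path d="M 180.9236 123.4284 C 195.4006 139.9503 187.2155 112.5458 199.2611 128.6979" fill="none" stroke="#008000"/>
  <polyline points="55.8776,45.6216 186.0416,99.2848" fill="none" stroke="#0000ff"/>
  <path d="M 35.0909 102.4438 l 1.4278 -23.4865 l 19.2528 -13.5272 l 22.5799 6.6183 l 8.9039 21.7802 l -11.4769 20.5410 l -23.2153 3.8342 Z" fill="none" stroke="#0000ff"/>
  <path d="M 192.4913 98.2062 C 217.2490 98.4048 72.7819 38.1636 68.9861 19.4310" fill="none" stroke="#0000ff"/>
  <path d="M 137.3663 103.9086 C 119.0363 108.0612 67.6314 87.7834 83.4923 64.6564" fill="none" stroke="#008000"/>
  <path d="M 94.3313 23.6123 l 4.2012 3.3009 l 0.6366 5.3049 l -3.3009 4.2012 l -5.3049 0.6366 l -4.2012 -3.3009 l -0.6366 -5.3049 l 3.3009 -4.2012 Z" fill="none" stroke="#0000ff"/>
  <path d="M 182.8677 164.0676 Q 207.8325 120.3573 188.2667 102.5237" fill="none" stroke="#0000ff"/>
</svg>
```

G21
G90
G0 X155.0800 Y45.2953
M3 S943
G01 X147.1469 Y47.1945 F615
G01 X138.5356 Y53.8820
G01 X129.2463 Y65.3578
G01 X119.2788 Y81.6218
G01 X108.6332 Y102.6740
M5
G0 X180.9236 Y58.2707
M3 S303
G01 X187.2335 Y52.9289 F2459
G01 X190.1633 Y53.9302
G01 X191.7720 Y57.0755
G01 X194.1183 Y58.1655
G01 X199.2611 Y53.0012
M5
G0 X55.8776 Y136.0775
M3 S943
G01 X186.0416 Y82.4143 F615
M5
G0 X35.0909 Y79.2553
M3 S943
G01 X36.5187 Y102.7418 F615
G01 X55.7715 Y116.2690
G01 X78.3514 Y109.6507
G01 X87.2553 Y87.8705
G01 X75.7784 Y67.3295
G01 X52.5631 Y63.4953
G01 X35.0909 Y79.2553
M5
G0 X192.4913 Y83.4929
M3 S943
G01 X189.5181 Y89.8109 F615
G01 X160.8060 Y105.7410
G01 X121.2299 Y126.3895
G01 X85.6650 Y146.8631
G01 X68.9861 Y162.2681
M5
G0 X137.3663 Y77.7905
M3 S303
G01 X123.2020 Y78.0579 F2459
G01 X105.9162 Y83.1528
G01 X90.3250 Y92.0391
G01 X81.2449 Y103.6811
G01 X83.4923 Y117.0427
M5
G0 X94.3313 Y158.0868
M3 S943
G01 X98.5325 Y154.7859 F615
G01 X99.1691 Y149.4810
G01 X95.8682 Y145.2798
G01 X90.5633 Y144.6432
G01 X86.3621 Y147.9441
G01 X85.7255 Y153.2490
G01 X89.0264 Y157.4502
G01 X94.3313 Y158.0868
M5
G0 X182.8677 Y17.6315
M3 S943
G01 X191.0724 Y34.0806 F615
G01 X195.7146 Y48.4595
G01 X196.7944 Y60.7682
G01 X194.3118 Y71.0069
G01 X188.2667 Y79.1754
M5
G0 X0.0000 Y0.0000

viewBox `0 0 213.7764 181.6991` with mm width/height → 1 unit = 1 mm. Flip: y_m = 181.6991 − y_svg.

**Shape 1** — `<path>` quadratic bezier, stroke `#0000ff` → cut (S943, F615). Control points (SVG): P0=(155.0800,136.4038), P1=(136.0948,137.6410), P2=(108.6332,79.0251); sampled at t=k/5. Machine vertices: (155.0800,45.2953) → (147.1469,47.1945) → (138.5356,53.8820) → (129.2463,65.3578) → (119.2788,81.6218) → (108.6332,102.6740). Open path.

**Shape 2** — `<path>` cubic bezier, stroke `#008000` → engrave (S303, F2459). Control points (SVG): P0=(180.9236,123.4284), P1=(195.4006,139.9503), P2=(187.2155,112.5458), P3=(199.2611,128.6979); sampled at t=k/5. Machine vertices: (180.9236,58.2707) → (187.2335,52.9289) → (190.1633,53.9302) → (191.7720,57.0755) → (194.1183,58.1655) → (199.2611,53.0012). Open path.

**Shape 3** — `<polyline>` line segment, stroke `#0000ff` → cut (S943, F615). Machine vertices: (55.8776,136.0775) → (186.0416,82.4143). Open path.

**Shape 4** — `<path>` regular polygon, stroke `#0000ff` → cut (S943, F615). Machine vertices: (35.0909,79.2553) → (36.5187,102.7418) → (55.7715,116.2690) → (78.3514,109.6507) → (87.2553,87.8705) → (75.7784,67.3295) → (52.5631,63.4953) → (35.0909,79.2553). Closed: final G1 returns to the first vertex.

**Shape 5** — `<path>` cubic bezier, stroke `#0000ff` → cut (S943, F615). Control points (SVG): P0=(192.4913,98.2062), P1=(217.2490,98.4048), P2=(72.7819,38.1636), P3=(68.9861,19.4310); sampled at t=k/5. Machine vertices: (192.4913,83.4929) → (189.5181,89.8109) → (160.8060,105.7410) → (121.2299,126.3895) → (85.6650,146.8631) → (68.9861,162.2681). Open path.

**Shape 6** — `<path>` cubic bezier, stroke `#008000` → engrave (S303, F2459). Control points (SVG): P0=(137.3663,103.9086), P1=(119.0363,108.0612), P2=(67.6314,87.7834), P3=(83.4923,64.6564); sampled at t=k/5. Machine vertices: (137.3663,77.7905) → (123.2020,78.0579) → (105.9162,83.1528) → (90.3250,92.0391) → (81.2449,103.6811) → (83.4923,117.0427). Open path.

**Shape 7** — `<path>` regular polygon, stroke `#0000ff` → cut (S943, F615). Machine vertices: (94.3313,158.0868) → (98.5325,154.7859) → (99.1691,149.4810) → (95.8682,145.2798) → (90.5633,144.6432) → (86.3621,147.9441) → (85.7255,153.2490) → (89.0264,157.4502) → (94.3313,158.0868). Closed: final G1 returns to the first vertex.

**Shape 8** — `<path>` quadratic bezier, stroke `#0000ff` → cut (S943, F615). Control points (SVG): P0=(182.8677,164.0676), P1=(207.8325,120.3573), P2=(188.2667,102.5237); sampled at t=k/5. Machine vertices: (182.8677,17.6315) → (191.0724,34.0806) → (195.7146,48.4595) → (196.7944,60.7682) → (194.3118,71.0069) → (188.2667,79.1754). Open path.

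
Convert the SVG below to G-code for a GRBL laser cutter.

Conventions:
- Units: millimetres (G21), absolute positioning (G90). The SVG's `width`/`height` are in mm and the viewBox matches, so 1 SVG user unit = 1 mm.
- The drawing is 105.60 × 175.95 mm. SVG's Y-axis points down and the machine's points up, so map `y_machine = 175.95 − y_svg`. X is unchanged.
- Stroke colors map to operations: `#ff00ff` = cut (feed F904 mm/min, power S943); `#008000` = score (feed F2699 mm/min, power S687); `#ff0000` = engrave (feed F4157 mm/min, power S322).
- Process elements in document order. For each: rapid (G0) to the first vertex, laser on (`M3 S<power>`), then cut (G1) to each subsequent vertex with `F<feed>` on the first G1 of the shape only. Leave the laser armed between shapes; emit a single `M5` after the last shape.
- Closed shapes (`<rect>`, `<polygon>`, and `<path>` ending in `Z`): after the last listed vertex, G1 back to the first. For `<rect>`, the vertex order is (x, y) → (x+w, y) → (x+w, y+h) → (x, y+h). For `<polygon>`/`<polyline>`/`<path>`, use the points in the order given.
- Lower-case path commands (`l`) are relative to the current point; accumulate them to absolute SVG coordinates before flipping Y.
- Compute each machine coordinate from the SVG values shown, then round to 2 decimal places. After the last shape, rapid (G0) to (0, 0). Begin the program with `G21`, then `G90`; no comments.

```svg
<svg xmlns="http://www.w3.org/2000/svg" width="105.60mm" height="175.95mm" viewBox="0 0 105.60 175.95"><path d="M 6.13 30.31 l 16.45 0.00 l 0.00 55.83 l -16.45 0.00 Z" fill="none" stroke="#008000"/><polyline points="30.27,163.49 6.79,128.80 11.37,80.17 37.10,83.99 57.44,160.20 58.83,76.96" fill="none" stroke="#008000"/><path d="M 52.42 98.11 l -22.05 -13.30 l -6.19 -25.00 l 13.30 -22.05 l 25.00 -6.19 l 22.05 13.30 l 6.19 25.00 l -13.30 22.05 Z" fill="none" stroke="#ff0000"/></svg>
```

G21
G90
G0 X6.13 Y145.64
M3 S687
G1 X22.58 Y145.64 F2699
G1 X22.58 Y89.81
G1 X6.13 Y89.81
G1 X6.13 Y145.64
G0 X30.27 Y12.46
M3 S687
G1 X6.79 Y47.15 F2699
G1 X11.37 Y95.78
G1 X37.10 Y91.96
G1 X57.44 Y15.75
G1 X58.83 Y98.99
G0 X52.42 Y77.84
M3 S322
G1 X30.37 Y91.14 F4157
G1 X24.18 Y116.14
G1 X37.48 Y138.19
G1 X62.48 Y144.38
G1 X84.53 Y131.08
G1 X90.72 Y106.08
G1 X77.42 Y84.03
G1 X52.42 Y77.84
M5
G0 X0.00 Y0.00

viewBox `0 0 105.60 175.95` with mm width/height → 1 unit = 1 mm. Flip: y_m = 175.95 − y_svg.

**Shape 1** — `<path>` rectangle, stroke `#008000` → score (S687, F2699). Machine vertices: (6.13,145.64) → (22.58,145.64) → (22.58,89.81) → (6.13,89.81) → (6.13,145.64). Closed: final G1 returns to the first vertex.

**Shape 2** — `<polyline>` open polyline, stroke `#008000` → score (S687, F2699). Machine vertices: (30.27,12.46) → (6.79,47.15) → (11.37,95.78) → (37.10,91.96) → (57.44,15.75) → (58.83,98.99). Open path.

**Shape 3** — `<path>` regular polygon, stroke `#ff0000` → engrave (S322, F4157). Machine vertices: (52.42,77.84) → (30.37,91.14) → (24.18,116.14) → (37.48,138.19) → (62.48,144.38) → (84.53,131.08) → (90.72,106.08) → (77.42,84.03) → (52.42,77.84). Closed: final G1 returns to the first vertex.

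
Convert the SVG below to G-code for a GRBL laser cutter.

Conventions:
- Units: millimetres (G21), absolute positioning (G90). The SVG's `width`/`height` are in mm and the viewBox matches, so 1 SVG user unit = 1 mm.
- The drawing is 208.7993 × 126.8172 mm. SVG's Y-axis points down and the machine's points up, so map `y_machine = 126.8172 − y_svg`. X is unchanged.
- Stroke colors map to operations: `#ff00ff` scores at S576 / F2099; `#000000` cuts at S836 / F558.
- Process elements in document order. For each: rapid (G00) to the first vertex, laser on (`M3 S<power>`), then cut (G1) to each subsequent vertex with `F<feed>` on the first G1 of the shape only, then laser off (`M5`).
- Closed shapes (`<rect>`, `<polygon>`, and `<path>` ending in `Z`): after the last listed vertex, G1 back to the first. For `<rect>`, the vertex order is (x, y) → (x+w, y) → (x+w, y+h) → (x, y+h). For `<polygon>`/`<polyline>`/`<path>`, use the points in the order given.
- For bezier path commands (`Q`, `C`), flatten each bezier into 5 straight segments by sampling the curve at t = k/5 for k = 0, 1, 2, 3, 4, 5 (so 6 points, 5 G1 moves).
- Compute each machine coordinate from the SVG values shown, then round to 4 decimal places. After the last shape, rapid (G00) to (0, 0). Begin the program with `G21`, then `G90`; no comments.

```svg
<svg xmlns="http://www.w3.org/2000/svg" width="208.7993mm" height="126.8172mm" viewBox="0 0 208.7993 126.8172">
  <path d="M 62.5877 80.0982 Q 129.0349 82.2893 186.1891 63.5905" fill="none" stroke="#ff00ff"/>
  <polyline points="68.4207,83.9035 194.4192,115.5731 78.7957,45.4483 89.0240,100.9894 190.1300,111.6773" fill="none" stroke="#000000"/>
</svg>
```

G21
G90
G00 X62.5877 Y46.7190
M3 S576
G1 X88.7949 Y46.6782 F2099
G1 X114.2586 Y48.3085
G1 X138.9789 Y51.6100
G1 X162.9557 Y56.5828
G1 X186.1891 Y63.2267
M5
G00 X68.4207 Y42.9137
M3 S836
G1 X194.4192 Y11.2441 F558
G1 X78.7957 Y81.3689
G1 X89.0240 Y25.8278
G1 X190.1300 Y15.1399
M5
G00 X0.0000 Y0.0000

Since the viewBox matches the mm dimensions, user units are millimetres directly. The only transform is the Y-flip y_m = 126.8172 − y_svg.

Shape 1 is a quadratic bezier drawn with `<path>`. Its stroke #ff00ff means score at S576, F2099. After flipping Y the toolpath is (62.5877,46.7190) → (88.7949,46.6782) → (114.2586,48.3085) → (138.9789,51.6100) → (162.9557,56.5828) → (186.1891,63.2267).

Shape 2 is a open polyline drawn with `<polyline>`. Its stroke #000000 means cut at S836, F558. After flipping Y the toolpath is (68.4207,42.9137) → (194.4192,11.2441) → (78.7957,81.3689) → (89.0240,25.8278) → (190.1300,15.1399).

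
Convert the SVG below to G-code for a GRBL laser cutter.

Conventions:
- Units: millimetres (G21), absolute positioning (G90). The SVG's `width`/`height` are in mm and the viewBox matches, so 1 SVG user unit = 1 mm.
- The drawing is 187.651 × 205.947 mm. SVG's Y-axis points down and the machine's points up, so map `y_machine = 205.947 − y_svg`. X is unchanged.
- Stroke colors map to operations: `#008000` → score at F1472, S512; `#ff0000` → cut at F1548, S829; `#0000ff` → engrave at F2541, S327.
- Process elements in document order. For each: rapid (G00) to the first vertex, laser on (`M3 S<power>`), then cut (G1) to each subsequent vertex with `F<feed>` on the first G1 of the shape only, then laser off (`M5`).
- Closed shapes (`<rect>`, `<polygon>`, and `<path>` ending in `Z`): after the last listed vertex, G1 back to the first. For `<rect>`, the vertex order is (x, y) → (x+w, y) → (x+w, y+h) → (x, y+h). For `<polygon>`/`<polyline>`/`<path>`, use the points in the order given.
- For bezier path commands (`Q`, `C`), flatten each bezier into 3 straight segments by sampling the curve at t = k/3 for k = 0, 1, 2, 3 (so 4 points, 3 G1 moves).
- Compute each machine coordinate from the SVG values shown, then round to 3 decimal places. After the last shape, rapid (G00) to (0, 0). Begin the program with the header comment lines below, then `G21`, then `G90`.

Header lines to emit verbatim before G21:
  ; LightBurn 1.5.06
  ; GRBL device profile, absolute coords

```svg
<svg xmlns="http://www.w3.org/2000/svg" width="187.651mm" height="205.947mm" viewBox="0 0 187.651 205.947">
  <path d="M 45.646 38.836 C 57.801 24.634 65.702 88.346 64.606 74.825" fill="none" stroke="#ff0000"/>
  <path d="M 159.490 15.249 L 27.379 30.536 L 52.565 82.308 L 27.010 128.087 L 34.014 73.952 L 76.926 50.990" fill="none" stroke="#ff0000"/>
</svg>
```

; LightBurn 1.5.06
; GRBL device profile, absolute coords
G21
G90
G00 X45.646 Y167.111
M3 S829
G1 X56.207 Y161.088 F1548
G1 X62.879 Y137.599
G1 X64.606 Y131.122
M5
G00 X159.490 Y190.698
M3 S829
G1 X27.379 Y175.411 F1548
G1 X52.565 Y123.639
G1 X27.010 Y77.860
G1 X34.014 Y131.995
G1 X76.926 Y154.957
M5
G00 X0.000 Y0.000

1 u = 1 mm; y_m = 205.947 − y.

[1] `<path>` cubic bezier, #ff0000→cut S829 F1548: (45.646,167.111) → (56.207,161.088) → (62.879,137.599) → (64.606,131.122)

[2] `<path>` open polyline, #ff0000→cut S829 F1548: (159.490,190.698) → (27.379,175.411) → (52.565,123.639) → (27.010,77.860) → (34.014,131.995) → (76.926,154.957)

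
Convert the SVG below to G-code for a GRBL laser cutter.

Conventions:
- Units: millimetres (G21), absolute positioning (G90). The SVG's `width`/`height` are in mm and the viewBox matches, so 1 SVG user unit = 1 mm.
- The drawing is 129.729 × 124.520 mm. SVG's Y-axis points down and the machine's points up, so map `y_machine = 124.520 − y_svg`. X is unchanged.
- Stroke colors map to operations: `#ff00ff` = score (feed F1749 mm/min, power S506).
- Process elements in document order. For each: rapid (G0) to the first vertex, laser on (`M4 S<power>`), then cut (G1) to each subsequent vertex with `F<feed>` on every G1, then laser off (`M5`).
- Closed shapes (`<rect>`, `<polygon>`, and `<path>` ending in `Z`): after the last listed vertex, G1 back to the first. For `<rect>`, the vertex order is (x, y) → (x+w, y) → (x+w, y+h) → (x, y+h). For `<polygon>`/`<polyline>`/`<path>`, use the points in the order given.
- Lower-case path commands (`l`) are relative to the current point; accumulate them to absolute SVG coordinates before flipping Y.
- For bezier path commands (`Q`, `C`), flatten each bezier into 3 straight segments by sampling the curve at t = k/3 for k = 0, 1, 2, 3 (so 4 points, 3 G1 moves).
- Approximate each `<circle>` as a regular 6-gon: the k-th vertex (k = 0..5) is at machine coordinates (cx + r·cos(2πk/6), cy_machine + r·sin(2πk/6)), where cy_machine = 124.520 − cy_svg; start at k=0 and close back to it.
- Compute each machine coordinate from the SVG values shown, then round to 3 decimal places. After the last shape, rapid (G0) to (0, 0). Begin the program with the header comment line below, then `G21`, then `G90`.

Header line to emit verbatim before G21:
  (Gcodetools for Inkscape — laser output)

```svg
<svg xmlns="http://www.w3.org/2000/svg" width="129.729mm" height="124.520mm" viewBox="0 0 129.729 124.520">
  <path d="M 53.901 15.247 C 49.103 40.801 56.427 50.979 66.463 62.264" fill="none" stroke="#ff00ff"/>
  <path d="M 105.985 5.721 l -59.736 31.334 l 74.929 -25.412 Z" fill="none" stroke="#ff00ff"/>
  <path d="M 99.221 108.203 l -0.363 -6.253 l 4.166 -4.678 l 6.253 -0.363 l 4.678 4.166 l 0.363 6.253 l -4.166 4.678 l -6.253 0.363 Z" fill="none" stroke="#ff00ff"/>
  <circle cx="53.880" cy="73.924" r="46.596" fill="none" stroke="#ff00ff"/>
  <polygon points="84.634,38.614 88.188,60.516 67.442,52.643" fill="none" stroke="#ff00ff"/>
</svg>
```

1 u = 1 mm; y_m = 124.520 − y.

[1] `<path>` cubic bezier, #ff00ff→score S506 F1749: (53.901,109.273) → (52.795,88.234) → (57.680,73.782) → (66.463,62.256)

[2] `<path>` closed polygon, #ff00ff→score S506 F1749: (105.985,118.799) → (46.249,87.465) → (121.178,112.877) → (105.985,118.799) (closed)

[3] `<path>` regular polygon, #ff00ff→score S506 F1749: (99.221,16.317) → (98.858,22.570) → (103.024,27.248) → (109.277,27.611) → (113.955,23.445) → (114.318,17.192) → (110.152,12.514) → (103.899,12.151) → (99.221,16.317) (closed)

[4] `<circle>` circle, #ff00ff→score S506 F1749: (100.476,50.596) → (77.178,90.949) → (30.582,90.949) → (7.284,50.596) → (30.582,10.243) → (77.178,10.243) → (100.476,50.596) (closed)

[5] `<polygon>` regular polygon, #ff00ff→score S506 F1749: (84.634,85.906) → (88.188,64.004) → (67.442,71.877) → (84.634,85.906) (closed)

(Gcodetools for Inkscape — laser output)
G21
G90
G0 X53.901 Y109.273
M4 S506
G1 X52.795 Y88.234 F1749
G1 X57.680 Y73.782 F1749
G1 X66.463 Y62.256 F1749
M5
G0 X105.985 Y118.799
M4 S506
G1 X46.249 Y87.465 F1749
G1 X121.178 Y112.877 F1749
G1 X105.985 Y118.799 F1749
M5
G0 X99.221 Y16.317
M4 S506
G1 X98.858 Y22.570 F1749
G1 X103.024 Y27.248 F1749
G1 X109.277 Y27.611 F1749
G1 X113.955 Y23.445 F1749
G1 X114.318 Y17.192 F1749
G1 X110.152 Y12.514 F1749
G1 X103.899 Y12.151 F1749
G1 X99.221 Y16.317 F1749
M5
G0 X100.476 Y50.596
M4 S506
G1 X77.178 Y90.949 F1749
G1 X30.582 Y90.949 F1749
G1 X7.284 Y50.596 F1749
G1 X30.582 Y10.243 F1749
G1 X77.178 Y10.243 F1749
G1 X100.476 Y50.596 F1749
M5
G0 X84.634 Y85.906
M4 S506
G1 X88.188 Y64.004 F1749
G1 X67.442 Y71.877 F1749
G1 X84.634 Y85.906 F1749
M5
G0 X0.000 Y0.000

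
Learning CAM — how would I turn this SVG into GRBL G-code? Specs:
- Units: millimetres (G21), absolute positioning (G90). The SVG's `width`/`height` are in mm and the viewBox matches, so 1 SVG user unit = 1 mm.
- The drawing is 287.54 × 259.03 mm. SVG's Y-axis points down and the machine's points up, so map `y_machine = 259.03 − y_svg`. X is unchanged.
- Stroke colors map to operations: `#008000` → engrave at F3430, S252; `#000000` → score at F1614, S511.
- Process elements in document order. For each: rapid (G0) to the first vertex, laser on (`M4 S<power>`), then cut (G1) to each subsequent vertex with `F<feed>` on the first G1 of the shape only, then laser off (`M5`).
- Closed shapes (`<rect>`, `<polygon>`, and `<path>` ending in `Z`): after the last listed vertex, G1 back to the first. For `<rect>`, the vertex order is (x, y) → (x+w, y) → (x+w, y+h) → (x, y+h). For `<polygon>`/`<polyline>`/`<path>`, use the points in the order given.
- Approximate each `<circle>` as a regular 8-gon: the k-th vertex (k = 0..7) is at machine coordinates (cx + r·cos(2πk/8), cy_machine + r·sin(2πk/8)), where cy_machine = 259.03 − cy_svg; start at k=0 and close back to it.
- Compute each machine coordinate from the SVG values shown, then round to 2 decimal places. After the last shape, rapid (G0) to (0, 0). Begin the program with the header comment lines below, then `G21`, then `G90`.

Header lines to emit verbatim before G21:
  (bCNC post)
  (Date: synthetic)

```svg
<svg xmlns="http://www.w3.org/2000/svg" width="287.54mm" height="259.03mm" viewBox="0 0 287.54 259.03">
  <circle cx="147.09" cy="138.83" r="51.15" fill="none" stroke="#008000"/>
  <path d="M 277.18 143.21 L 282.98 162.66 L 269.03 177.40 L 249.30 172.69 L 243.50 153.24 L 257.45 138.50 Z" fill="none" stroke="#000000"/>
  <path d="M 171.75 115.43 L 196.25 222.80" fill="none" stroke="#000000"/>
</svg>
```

(bCNC post)
(Date: synthetic)
G21
G90
G0 X198.24 Y120.20
M4 S252
G1 X183.26 Y156.37 F3430
G1 X147.09 Y171.35
G1 X110.92 Y156.37
G1 X95.94 Y120.20
G1 X110.92 Y84.03
G1 X147.09 Y69.05
G1 X183.26 Y84.03
G1 X198.24 Y120.20
M5
G0 X277.18 Y115.82
M4 S511
G1 X282.98 Y96.37 F1614
G1 X269.03 Y81.63
G1 X249.30 Y86.34
G1 X243.50 Y105.79
G1 X257.45 Y120.53
G1 X277.18 Y115.82
M5
G0 X171.75 Y143.60
M4 S511
G1 X196.25 Y36.23 F1614
M5
G0 X0.00 Y0.00

1 u = 1 mm; y_m = 259.03 − y.

[1] `<circle>` circle, #008000→engrave S252 F3430: (198.24,120.20) → (183.26,156.37) → (147.09,171.35) → (110.92,156.37) → (95.94,120.20) → (110.92,84.03) → (147.09,69.05) → (183.26,84.03) → (198.24,120.20) (closed)

[2] `<path>` regular polygon, #000000→score S511 F1614: (277.18,115.82) → (282.98,96.37) → (269.03,81.63) → (249.30,86.34) → (243.50,105.79) → (257.45,120.53) → (277.18,115.82) (closed)

[3] `<path>` line segment, #000000→score S511 F1614: (171.75,143.60) → (196.25,36.23)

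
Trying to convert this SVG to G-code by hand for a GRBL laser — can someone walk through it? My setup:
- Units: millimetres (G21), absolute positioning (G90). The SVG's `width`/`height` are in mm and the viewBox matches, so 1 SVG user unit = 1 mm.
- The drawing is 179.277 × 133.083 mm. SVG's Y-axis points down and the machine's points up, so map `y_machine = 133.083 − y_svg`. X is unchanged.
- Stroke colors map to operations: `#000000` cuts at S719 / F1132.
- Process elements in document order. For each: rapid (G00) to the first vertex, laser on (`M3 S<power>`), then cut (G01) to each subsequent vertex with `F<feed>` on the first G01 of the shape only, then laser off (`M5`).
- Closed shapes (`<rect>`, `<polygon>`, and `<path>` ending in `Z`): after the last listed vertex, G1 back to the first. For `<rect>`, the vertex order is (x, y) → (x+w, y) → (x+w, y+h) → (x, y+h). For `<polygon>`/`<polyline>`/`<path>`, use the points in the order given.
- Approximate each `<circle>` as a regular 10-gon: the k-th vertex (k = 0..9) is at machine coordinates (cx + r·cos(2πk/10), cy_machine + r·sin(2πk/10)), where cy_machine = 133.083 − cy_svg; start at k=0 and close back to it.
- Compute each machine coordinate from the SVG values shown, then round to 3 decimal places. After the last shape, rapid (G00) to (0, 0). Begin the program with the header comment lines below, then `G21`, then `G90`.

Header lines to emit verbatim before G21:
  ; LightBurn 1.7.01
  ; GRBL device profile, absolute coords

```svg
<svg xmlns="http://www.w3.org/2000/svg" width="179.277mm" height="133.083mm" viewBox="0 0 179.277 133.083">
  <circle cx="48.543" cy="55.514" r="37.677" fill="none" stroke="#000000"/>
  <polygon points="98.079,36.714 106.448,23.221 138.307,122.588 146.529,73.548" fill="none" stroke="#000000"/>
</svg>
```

; LightBurn 1.7.01
; GRBL device profile, absolute coords
G21
G90
G00 X86.220 Y77.569
M3 S719
G01 X79.024 Y99.715 F1132
G01 X60.186 Y113.402
G01 X36.900 Y113.402
G01 X18.062 Y99.715
G01 X10.866 Y77.569
G01 X18.062 Y55.423
G01 X36.900 Y41.736
G01 X60.186 Y41.736
G01 X79.024 Y55.423
G01 X86.220 Y77.569
M5
G00 X98.079 Y96.369
M3 S719
G01 X106.448 Y109.862 F1132
G01 X138.307 Y10.495
G01 X146.529 Y59.535
G01 X98.079 Y96.369
M5
G00 X0.000 Y0.000

1 u = 1 mm; y_m = 133.083 − y.

[1] `<circle>` circle, #000000→cut S719 F1132: (86.220,77.569) → (79.024,99.715) → (60.186,113.402) → (36.900,113.402) → (18.062,99.715) → (10.866,77.569) → (18.062,55.423) → (36.900,41.736) → (60.186,41.736) → (79.024,55.423) → (86.220,77.569) (closed)

[2] `<polygon>` closed polygon, #000000→cut S719 F1132: (98.079,96.369) → (106.448,109.862) → (138.307,10.495) → (146.529,59.535) → (98.079,96.369) (closed)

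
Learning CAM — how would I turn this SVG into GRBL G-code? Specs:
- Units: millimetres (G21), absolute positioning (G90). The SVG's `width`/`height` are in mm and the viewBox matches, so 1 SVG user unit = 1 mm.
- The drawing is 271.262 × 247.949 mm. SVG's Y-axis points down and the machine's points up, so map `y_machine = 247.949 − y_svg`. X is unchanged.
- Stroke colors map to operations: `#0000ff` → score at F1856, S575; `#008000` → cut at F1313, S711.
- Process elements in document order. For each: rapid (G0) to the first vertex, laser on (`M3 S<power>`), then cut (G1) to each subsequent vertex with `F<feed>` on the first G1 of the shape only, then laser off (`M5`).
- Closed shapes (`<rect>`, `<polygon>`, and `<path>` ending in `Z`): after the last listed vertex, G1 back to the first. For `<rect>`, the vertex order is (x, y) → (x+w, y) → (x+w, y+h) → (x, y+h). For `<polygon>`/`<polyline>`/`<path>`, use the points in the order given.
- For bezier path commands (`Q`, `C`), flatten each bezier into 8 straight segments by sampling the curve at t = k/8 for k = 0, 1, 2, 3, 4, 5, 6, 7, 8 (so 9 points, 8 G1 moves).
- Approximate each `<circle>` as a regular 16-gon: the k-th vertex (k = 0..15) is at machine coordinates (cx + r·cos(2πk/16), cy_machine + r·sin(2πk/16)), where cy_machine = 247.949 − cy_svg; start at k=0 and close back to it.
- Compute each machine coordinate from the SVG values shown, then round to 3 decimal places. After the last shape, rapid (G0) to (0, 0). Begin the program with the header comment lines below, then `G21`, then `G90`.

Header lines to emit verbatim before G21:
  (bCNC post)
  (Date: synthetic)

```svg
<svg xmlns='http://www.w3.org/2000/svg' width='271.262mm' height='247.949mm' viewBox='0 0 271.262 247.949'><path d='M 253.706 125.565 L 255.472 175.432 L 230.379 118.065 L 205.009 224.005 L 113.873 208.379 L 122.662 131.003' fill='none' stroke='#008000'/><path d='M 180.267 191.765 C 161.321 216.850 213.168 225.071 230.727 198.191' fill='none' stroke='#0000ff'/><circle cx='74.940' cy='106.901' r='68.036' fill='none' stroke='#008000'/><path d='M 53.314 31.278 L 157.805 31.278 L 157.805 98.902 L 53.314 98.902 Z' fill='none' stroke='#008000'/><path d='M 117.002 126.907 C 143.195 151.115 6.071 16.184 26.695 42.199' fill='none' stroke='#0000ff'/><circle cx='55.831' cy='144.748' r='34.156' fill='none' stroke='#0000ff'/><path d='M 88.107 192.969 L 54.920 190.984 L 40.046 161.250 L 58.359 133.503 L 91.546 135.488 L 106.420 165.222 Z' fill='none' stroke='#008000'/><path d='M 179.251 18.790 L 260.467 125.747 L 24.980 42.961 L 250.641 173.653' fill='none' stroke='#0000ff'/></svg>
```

1 u = 1 mm; y_m = 247.949 − y.

[1] `<path>` open polyline, #008000→cut S711 F1313: (253.706,122.384) → (255.472,72.517) → (230.379,129.884) → (205.009,23.944) → (113.873,39.570) → (122.662,116.946)

[2] `<path>` cubic bezier, #0000ff→score S575 F1856: (180.267,56.184) → (176.275,47.603) → (177.689,40.817) → (183.277,36.040) → (191.808,33.484) → (202.049,33.365) → (212.771,35.894) → (222.740,41.288) → (230.727,49.758)

[3] `<circle>` circle, #008000→cut S711 F1313: (142.976,141.048) → (137.797,167.084) → (123.049,189.157) → (100.976,203.905) → (74.940,209.084) → (48.904,203.905) → (26.831,189.157) → (12.083,167.084) → (6.904,141.048) → (12.083,115.012) → (26.831,92.939) → (48.904,78.191) → (74.940,73.012) → (100.976,78.191) → (123.049,92.939) → (137.797,115.012) → (142.976,141.048) (closed)

[4] `<path>` rectangle, #008000→cut S711 F1313: (53.314,216.671) → (157.805,216.671) → (157.805,149.047) → (53.314,149.047) → (53.314,216.671) (closed)

[5] `<path>` cubic bezier, #0000ff→score S575 F1856: (117.002,121.042) → (119.796,118.798) → (111.041,127.723) → (94.501,144.065) → (73.937,164.074) → (53.112,183.997) → (35.788,200.085) → (25.728,208.586) → (26.695,205.750)

[6] `<circle>` circle, #0000ff→score S575 F1856: (89.987,103.201) → (87.387,116.272) → (79.983,127.353) → (68.902,134.757) → (55.831,137.357) → (42.760,134.757) → (31.679,127.353) → (24.275,116.272) → (21.675,103.201) → (24.275,90.130) → (31.679,79.049) → (42.760,71.645) → (55.831,69.045) → (68.902,71.645) → (79.983,79.049) → (87.387,90.130) → (89.987,103.201) (closed)

[7] `<path>` regular polygon, #008000→cut S711 F1313: (88.107,54.980) → (54.920,56.965) → (40.046,86.699) → (58.359,114.446) → (91.546,112.461) → (106.420,82.727) → (88.107,54.980) (closed)

[8] `<path>` open polyline, #0000ff→score S575 F1856: (179.251,229.159) → (260.467,122.202) → (24.980,204.988) → (250.641,74.296)

(bCNC post)
(Date: synthetic)
G21
G90
G0 X253.706 Y122.384
M3 S711
G1 X255.472 Y72.517 F1313
G1 X230.379 Y129.884
G1 X205.009 Y23.944
G1 X113.873 Y39.570
G1 X122.662 Y116.946
M5
G0 X180.267 Y56.184
M3 S575
G1 X176.275 Y47.603 F1856
G1 X177.689 Y40.817
G1 X183.277 Y36.040
G1 X191.808 Y33.484
G1 X202.049 Y33.365
G1 X212.771 Y35.894
G1 X222.740 Y41.288
G1 X230.727 Y49.758
M5
G0 X142.976 Y141.048
M3 S711
G1 X137.797 Y167.084 F1313
G1 X123.049 Y189.157
G1 X100.976 Y203.905
G1 X74.940 Y209.084
G1 X48.904 Y203.905
G1 X26.831 Y189.157
G1 X12.083 Y167.084
G1 X6.904 Y141.048
G1 X12.083 Y115.012
G1 X26.831 Y92.939
G1 X48.904 Y78.191
G1 X74.940 Y73.012
G1 X100.976 Y78.191
G1 X123.049 Y92.939
G1 X137.797 Y115.012
G1 X142.976 Y141.048
M5
G0 X53.314 Y216.671
M3 S711
G1 X157.805 Y216.671 F1313
G1 X157.805 Y149.047
G1 X53.314 Y149.047
G1 X53.314 Y216.671
M5
G0 X117.002 Y121.042
M3 S575
G1 X119.796 Y118.798 F1856
G1 X111.041 Y127.723
G1 X94.501 Y144.065
G1 X73.937 Y164.074
G1 X53.112 Y183.997
G1 X35.788 Y200.085
G1 X25.728 Y208.586
G1 X26.695 Y205.750
M5
G0 X89.987 Y103.201
M3 S575
G1 X87.387 Y116.272 F1856
G1 X79.983 Y127.353
G1 X68.902 Y134.757
G1 X55.831 Y137.357
G1 X42.760 Y134.757
G1 X31.679 Y127.353
G1 X24.275 Y116.272
G1 X21.675 Y103.201
G1 X24.275 Y90.130
G1 X31.679 Y79.049
G1 X42.760 Y71.645
G1 X55.831 Y69.045
G1 X68.902 Y71.645
G1 X79.983 Y79.049
G1 X87.387 Y90.130
G1 X89.987 Y103.201
M5
G0 X88.107 Y54.980
M3 S711
G1 X54.920 Y56.965 F1313
G1 X40.046 Y86.699
G1 X58.359 Y114.446
G1 X91.546 Y112.461
G1 X106.420 Y82.727
G1 X88.107 Y54.980
M5
G0 X179.251 Y229.159
M3 S575
G1 X260.467 Y122.202 F1856
G1 X24.980 Y204.988
G1 X250.641 Y74.296
M5
G0 X0.000 Y0.000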